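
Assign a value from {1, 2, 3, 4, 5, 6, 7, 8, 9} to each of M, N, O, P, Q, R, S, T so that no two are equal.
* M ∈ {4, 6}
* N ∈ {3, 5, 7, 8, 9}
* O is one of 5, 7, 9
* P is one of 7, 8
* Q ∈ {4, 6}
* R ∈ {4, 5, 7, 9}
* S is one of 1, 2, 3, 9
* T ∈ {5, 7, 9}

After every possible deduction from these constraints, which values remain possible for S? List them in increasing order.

M and Q share exactly the 2 values {4, 6}; by pigeonhole those values go to them, so strike 4, 6 from R.
O, R, T share exactly the 3 values {5, 7, 9}; by pigeonhole those values go to them, so strike 5, 7, 9 from N, P, S.
P has just one choice, so P = 8. Eliminate 8 elsewhere: N.
N has just one choice, so N = 3. Eliminate 3 elsewhere: S.
No further eliminations apply; S can still be any of 1, 2.

1, 2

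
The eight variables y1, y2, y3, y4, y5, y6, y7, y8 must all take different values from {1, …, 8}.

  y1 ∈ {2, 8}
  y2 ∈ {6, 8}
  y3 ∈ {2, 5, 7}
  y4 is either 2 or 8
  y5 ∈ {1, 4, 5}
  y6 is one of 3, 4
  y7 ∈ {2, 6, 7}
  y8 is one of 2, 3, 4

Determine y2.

The 8 variables draw from only 8 values {1, 2, 3, 4, 5, 6, 7, 8}, so each is used; only y5 can be 1, hence y5 = 1.
The 7 still-open variables together cover exactly {2, 3, 4, 5, 6, 7, 8} — 7 values for 7 variables — and 5 appears only in y3's list, so y3 = 5.
Among the 6 still-open variables, 7 fits only y7 (and all 6 values in {2, 3, 4, 6, 7, 8} must be used), so y7 = 7.
Among the 5 still-open variables, 6 fits only y2 (and all 5 values in {2, 3, 4, 6, 8} must be used), so y2 = 6.

6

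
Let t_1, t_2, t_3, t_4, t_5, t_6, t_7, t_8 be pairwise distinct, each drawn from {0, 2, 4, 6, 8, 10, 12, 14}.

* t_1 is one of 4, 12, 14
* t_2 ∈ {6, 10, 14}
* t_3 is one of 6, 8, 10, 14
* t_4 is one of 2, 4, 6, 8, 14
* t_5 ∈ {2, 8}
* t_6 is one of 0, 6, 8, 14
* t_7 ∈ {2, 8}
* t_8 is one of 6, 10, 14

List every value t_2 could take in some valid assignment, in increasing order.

6, 10, 14

The 8 variables draw from only 8 values {0, 2, 4, 6, 8, 10, 12, 14}, so each is used; only t_6 can be 0, hence t_6 = 0.
The 7 still-open variables together cover exactly {2, 4, 6, 8, 10, 12, 14} — 7 values for 7 variables — and 12 appears only in t_1's list, so t_1 = 12.
The 6 still-open variables draw from only 6 values {2, 4, 6, 8, 10, 14}, so each is used; only t_4 can be 4, hence t_4 = 4.
t_5 and t_7 between them cover only {2, 8} — a naked pair. Remove those values from t_3.
No further eliminations apply; t_2 can still be any of 6, 10, 14.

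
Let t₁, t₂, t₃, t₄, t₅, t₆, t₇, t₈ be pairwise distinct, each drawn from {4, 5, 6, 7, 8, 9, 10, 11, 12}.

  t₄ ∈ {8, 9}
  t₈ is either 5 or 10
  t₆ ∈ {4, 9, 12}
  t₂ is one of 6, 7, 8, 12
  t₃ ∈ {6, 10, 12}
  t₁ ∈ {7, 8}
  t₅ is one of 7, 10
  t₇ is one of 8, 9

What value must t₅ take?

The 8 variables draw from only 8 values {4, 5, 6, 7, 8, 9, 10, 12}, so each is used; only t₆ can be 4, hence t₆ = 4.
The 7 still-open variables draw from only 7 values {5, 6, 7, 8, 9, 10, 12}, so each is used; only t₈ can be 5, hence t₈ = 5.
t₄ and t₇ share exactly the 2 values {8, 9}; by pigeonhole those values go to them, so strike 8, 9 from t₁, t₂.
t₁ must be 7 (only option left). Eliminate 7 elsewhere: t₂, t₅.
So t₅ = 10.

10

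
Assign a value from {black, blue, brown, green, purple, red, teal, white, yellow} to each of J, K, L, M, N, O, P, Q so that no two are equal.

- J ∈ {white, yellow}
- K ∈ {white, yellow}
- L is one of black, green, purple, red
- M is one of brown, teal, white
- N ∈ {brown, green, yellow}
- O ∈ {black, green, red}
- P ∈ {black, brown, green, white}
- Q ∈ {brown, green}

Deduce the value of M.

teal

The 8 variables together cover exactly {black, brown, green, purple, red, teal, white, yellow} — 8 values for 8 variables — and purple appears only in L's list, so L = purple.
The 7 still-open variables together cover exactly {black, brown, green, red, teal, white, yellow} — 7 values for 7 variables — and red appears only in O's list, so O = red.
The 6 still-open variables together cover exactly {black, brown, green, teal, white, yellow} — 6 values for 6 variables — and black appears only in P's list, so P = black.
Among the 5 still-open variables, teal fits only M (and all 5 values in {brown, green, teal, white, yellow} must be used), so M = teal.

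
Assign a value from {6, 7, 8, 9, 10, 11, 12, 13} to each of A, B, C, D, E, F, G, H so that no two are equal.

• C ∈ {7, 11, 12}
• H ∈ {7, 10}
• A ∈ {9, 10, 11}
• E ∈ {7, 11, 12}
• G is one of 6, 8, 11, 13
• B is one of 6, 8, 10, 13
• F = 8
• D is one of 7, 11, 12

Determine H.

10

F's domain is down to {8}, so F = 8. So B, G can't be 8.
The 7 still-open variables draw from only 7 values {6, 7, 9, 10, 11, 12, 13}, so each is used; only A can be 9, hence A = 9.
C, D, E share exactly the 3 values {7, 11, 12}; by pigeonhole those values go to them, so strike 7, 11, 12 from G, H.
So H = 10.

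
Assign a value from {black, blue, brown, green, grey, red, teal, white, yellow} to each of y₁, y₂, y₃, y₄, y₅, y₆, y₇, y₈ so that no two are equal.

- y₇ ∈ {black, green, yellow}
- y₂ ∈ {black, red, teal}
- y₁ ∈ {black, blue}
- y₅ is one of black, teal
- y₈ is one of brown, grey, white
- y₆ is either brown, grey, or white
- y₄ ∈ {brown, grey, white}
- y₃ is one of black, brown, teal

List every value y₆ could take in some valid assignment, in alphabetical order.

brown, grey, white

y₄, y₆, y₈ share exactly the 3 values {brown, grey, white}; by pigeonhole those values go to them, so strike brown, grey, white from y₃.
y₃ and y₅ between them cover only {black, teal} — a naked pair. Remove those values from y₁, y₂, y₇.
That leaves y₁ = blue.
That leaves y₂ = red.
No further eliminations apply; y₆ can still be any of brown, grey, white.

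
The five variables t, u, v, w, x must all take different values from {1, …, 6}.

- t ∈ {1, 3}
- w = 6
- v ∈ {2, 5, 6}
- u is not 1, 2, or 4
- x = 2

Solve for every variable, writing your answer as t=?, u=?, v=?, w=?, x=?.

t=1, u=3, v=5, w=6, x=2

w must be 6 (only option left). Strike 6 from u, v.
x has just one choice, so x = 2. So v can't be 2.
v must be 5 (only option left). So u can't be 5.
u must be 3 (only option left). Eliminate 3 elsewhere: t.
t has just one choice, so t = 1.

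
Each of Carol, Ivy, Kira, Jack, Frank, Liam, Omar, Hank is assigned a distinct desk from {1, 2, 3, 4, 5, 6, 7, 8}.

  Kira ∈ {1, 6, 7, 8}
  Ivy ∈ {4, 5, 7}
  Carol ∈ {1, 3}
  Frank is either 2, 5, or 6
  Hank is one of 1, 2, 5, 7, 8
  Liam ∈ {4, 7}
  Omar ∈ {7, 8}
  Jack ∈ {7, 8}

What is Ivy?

Among the 8 variables, 3 fits only Carol (and all 8 values in {1, 2, 3, 4, 5, 6, 7, 8} must be used), so Carol = 3.
Jack and Omar share exactly the 2 values {7, 8}; by pigeonhole those values go to them, so strike 7, 8 from Ivy, Kira, Liam, Hank.
Liam must be 4 (only option left). Eliminate 4 elsewhere: Ivy.
So Ivy = 5.

5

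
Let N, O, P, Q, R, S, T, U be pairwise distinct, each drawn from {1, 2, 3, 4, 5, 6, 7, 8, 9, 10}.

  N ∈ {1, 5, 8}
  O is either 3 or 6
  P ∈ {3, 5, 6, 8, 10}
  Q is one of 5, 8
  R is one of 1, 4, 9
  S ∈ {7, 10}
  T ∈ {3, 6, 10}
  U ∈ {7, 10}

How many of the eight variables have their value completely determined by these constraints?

S and U share exactly the 2 values {7, 10}; by pigeonhole those values go to them, so strike 7, 10 from P, T.
O and T between them cover only {3, 6} — a naked pair. Remove those values from P.
The 2 variables P and Q are confined to {5, 8}, which locks those values in; drop them from N.
That leaves N = 1. Strike 1 from R.
Determined: N=1. The other variables each still have more than one consistent value. That makes 1.

1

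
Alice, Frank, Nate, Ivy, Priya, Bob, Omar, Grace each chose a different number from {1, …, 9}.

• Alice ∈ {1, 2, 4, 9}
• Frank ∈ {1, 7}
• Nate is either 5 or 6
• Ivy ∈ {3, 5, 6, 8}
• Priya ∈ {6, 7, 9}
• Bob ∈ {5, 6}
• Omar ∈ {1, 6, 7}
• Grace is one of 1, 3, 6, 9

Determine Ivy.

8

Nate and Bob between them cover only {5, 6} — a naked pair. Remove those values from Ivy, Priya, Omar, Grace.
The 2 variables Frank and Omar are confined to {1, 7}, which locks those values in; drop them from Alice, Priya, Grace.
That leaves Priya = 9. Eliminate 9 elsewhere: Alice, Grace.
Grace has just one choice, so Grace = 3. Strike 3 from Ivy.
So Ivy = 8.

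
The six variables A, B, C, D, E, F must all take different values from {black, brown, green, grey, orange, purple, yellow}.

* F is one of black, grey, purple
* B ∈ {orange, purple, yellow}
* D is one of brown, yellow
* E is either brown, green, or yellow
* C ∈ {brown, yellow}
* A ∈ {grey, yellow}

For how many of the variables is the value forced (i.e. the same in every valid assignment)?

2

C and D between them cover only {brown, yellow} — a naked pair. Remove those values from A, B, E.
A's domain is down to {grey}, so A = grey. Remove grey from F.
That leaves E = green.
Determined: A=grey, E=green. The other variables each still have more than one consistent value. That makes 2.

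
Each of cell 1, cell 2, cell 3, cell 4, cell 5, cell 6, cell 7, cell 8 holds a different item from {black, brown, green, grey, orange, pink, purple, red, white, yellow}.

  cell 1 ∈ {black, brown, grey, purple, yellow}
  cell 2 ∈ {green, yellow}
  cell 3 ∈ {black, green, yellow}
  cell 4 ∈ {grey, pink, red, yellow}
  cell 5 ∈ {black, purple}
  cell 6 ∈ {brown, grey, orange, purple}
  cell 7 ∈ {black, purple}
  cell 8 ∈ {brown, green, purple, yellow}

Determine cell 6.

orange

cell 5 and cell 7 between them cover only {black, purple} — a naked pair. Remove those values from cell 1, cell 3, cell 6, cell 8.
The 2 variables cell 2 and cell 3 are confined to {green, yellow}, which locks those values in; drop them from cell 1, cell 4, cell 8.
cell 8 has just one choice, so cell 8 = brown. Strike brown from cell 1, cell 6.
cell 1 has just one choice, so cell 1 = grey. Remove grey from cell 4, cell 6.
So cell 6 = orange.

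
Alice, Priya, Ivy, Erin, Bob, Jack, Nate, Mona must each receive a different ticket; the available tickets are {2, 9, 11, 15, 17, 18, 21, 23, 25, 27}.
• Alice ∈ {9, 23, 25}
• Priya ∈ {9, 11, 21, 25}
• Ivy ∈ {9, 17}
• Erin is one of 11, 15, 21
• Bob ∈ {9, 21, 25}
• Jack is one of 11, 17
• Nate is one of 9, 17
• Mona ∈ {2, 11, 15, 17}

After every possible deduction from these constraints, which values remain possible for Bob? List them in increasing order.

Among the 8 variables, 2 fits only Mona (and all 8 values in {2, 9, 11, 15, 17, 21, 23, 25} must be used), so Mona = 2.
The 7 still-open variables draw from only 7 values {9, 11, 15, 17, 21, 23, 25}, so each is used; only Erin can be 15, hence Erin = 15.
Among the 6 still-open variables, 23 fits only Alice (and all 6 values in {9, 11, 17, 21, 23, 25} must be used), so Alice = 23.
Ivy and Nate between them cover only {9, 17} — a naked pair. Remove those values from Priya, Bob, Jack.
That leaves Jack = 11. Eliminate 11 elsewhere: Priya.
No further eliminations apply; Bob can still be any of 21, 25.

21, 25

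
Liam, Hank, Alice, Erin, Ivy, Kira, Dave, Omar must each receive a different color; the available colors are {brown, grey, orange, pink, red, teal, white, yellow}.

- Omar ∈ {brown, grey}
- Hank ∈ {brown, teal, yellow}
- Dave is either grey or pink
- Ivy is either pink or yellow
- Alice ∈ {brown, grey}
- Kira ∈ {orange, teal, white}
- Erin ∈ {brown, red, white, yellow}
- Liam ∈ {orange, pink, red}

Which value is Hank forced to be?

Alice and Omar share exactly the 2 values {brown, grey}; by pigeonhole those values go to them, so strike brown, grey from Hank, Erin, Dave.
That leaves Dave = pink. Strike pink from Liam, Ivy.
Ivy must be yellow (only option left). Remove yellow from Hank, Erin.
So Hank = teal.

teal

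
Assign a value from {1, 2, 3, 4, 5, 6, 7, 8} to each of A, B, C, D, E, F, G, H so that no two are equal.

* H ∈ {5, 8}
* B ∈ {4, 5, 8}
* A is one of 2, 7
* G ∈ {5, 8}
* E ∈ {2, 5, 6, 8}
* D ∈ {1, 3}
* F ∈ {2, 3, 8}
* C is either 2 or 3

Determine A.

Among the 8 variables, 1 fits only D (and all 8 values in {1, 2, 3, 4, 5, 6, 7, 8} must be used), so D = 1.
Among the 7 still-open variables, 4 fits only B (and all 7 values in {2, 3, 4, 5, 6, 7, 8} must be used), so B = 4.
The 6 still-open variables together cover exactly {2, 3, 5, 6, 7, 8} — 6 values for 6 variables — and 6 appears only in E's list, so E = 6.
The 5 still-open variables draw from only 5 values {2, 3, 5, 7, 8}, so each is used; only A can be 7, hence A = 7.

7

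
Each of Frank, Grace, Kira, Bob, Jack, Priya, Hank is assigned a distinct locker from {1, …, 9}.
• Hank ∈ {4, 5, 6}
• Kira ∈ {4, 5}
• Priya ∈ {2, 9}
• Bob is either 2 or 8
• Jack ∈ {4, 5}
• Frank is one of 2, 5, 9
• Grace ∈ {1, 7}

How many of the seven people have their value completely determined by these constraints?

2

Kira and Jack between them cover only {4, 5} — a naked pair. Remove those values from Frank, Hank.
Hank must be 6 (only option left).
Frank and Priya share exactly the 2 values {2, 9}; by pigeonhole those values go to them, so strike 2, 9 from Bob.
Bob must be 8 (only option left).
Determined: Bob=8, Hank=6. The other people each still have more than one consistent value. That makes 2.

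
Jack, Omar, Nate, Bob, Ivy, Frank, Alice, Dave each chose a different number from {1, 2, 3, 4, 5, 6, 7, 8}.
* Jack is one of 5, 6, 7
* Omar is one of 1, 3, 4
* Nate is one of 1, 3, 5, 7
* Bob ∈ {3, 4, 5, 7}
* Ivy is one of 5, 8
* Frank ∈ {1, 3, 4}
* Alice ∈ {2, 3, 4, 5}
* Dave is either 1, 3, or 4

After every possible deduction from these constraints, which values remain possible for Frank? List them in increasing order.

The 8 variables draw from only 8 values {1, 2, 3, 4, 5, 6, 7, 8}, so each is used; only Alice can be 2, hence Alice = 2.
Among the 7 still-open variables, 6 fits only Jack (and all 7 values in {1, 3, 4, 5, 6, 7, 8} must be used), so Jack = 6.
Among the 6 still-open variables, 8 fits only Ivy (and all 6 values in {1, 3, 4, 5, 7, 8} must be used), so Ivy = 8.
The 3 variables Omar, Frank, Dave are confined to {1, 3, 4}, which locks those values in; drop them from Nate, Bob.
No further eliminations apply; Frank can still be any of 1, 3, 4.

1, 3, 4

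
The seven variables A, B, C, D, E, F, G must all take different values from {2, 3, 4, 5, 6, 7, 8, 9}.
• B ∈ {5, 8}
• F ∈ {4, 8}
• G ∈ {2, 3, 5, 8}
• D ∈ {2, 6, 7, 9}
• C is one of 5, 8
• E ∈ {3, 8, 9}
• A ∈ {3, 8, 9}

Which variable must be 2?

G

The 2 variables B and C are confined to {5, 8}, which locks those values in; drop them from A, E, F, G.
That leaves F = 4.
A and E share exactly the 2 values {3, 9}; by pigeonhole those values go to them, so strike 3, 9 from D, G.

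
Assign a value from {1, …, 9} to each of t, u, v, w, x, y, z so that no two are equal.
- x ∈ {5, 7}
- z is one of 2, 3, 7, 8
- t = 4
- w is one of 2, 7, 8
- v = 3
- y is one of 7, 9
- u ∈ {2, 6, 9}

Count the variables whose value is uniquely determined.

2

t has just one choice, so t = 4.
v has just one choice, so v = 3. Strike 3 from z.
Determined: t=4, v=3. The other variables each still have more than one consistent value. That makes 2.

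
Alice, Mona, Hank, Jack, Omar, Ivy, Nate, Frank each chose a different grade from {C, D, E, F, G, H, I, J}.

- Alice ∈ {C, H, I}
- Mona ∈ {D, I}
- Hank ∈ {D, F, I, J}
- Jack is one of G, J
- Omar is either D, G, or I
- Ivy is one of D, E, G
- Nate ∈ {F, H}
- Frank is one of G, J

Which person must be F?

The 8 variables together cover exactly {C, D, E, F, G, H, I, J} — 8 values for 8 variables — and C appears only in Alice's list, so Alice = C.
The 7 still-open variables together cover exactly {D, E, F, G, H, I, J} — 7 values for 7 variables — and E appears only in Ivy's list, so Ivy = E.
Among the 6 still-open variables, H fits only Nate (and all 6 values in {D, F, G, H, I, J} must be used), so Nate = H.
The 5 still-open variables together cover exactly {D, F, G, I, J} — 5 values for 5 variables — and F appears only in Hank's list, so Hank = F.

Hank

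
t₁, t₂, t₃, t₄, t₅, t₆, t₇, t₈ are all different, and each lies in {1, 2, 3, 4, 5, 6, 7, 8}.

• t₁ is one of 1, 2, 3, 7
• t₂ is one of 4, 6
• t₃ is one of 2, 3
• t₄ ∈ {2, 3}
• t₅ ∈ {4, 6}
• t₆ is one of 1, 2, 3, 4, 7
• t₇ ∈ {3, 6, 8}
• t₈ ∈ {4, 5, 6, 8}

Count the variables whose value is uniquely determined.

The 8 variables together cover exactly {1, 2, 3, 4, 5, 6, 7, 8} — 8 values for 8 variables — and 5 appears only in t₈'s list, so t₈ = 5.
The 7 still-open variables together cover exactly {1, 2, 3, 4, 6, 7, 8} — 7 values for 7 variables — and 8 appears only in t₇'s list, so t₇ = 8.
t₂ and t₅ between them cover only {4, 6} — a naked pair. Remove those values from t₆.
t₃ and t₄ between them cover only {2, 3} — a naked pair. Remove those values from t₁, t₆.
Determined: t₇=8, t₈=5. The other variables each still have more than one consistent value. That makes 2.

2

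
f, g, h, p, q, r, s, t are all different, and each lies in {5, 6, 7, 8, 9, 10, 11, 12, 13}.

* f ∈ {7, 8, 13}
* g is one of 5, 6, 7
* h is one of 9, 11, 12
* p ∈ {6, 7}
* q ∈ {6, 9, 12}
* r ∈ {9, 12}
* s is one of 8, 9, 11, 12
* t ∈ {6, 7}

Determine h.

11

The 8 variables together cover exactly {5, 6, 7, 8, 9, 11, 12, 13} — 8 values for 8 variables — and 5 appears only in g's list, so g = 5.
The 7 still-open variables draw from only 7 values {6, 7, 8, 9, 11, 12, 13}, so each is used; only f can be 13, hence f = 13.
The 6 still-open variables draw from only 6 values {6, 7, 8, 9, 11, 12}, so each is used; only s can be 8, hence s = 8.
The 5 still-open variables together cover exactly {6, 7, 9, 11, 12} — 5 values for 5 variables — and 11 appears only in h's list, so h = 11.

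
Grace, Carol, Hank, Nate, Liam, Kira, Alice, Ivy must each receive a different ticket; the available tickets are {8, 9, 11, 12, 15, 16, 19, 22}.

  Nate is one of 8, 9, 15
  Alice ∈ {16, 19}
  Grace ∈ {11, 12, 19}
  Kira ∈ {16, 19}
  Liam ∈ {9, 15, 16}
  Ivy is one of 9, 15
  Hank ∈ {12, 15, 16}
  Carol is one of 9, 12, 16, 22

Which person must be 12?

Hank

The 8 variables draw from only 8 values {8, 9, 11, 12, 15, 16, 19, 22}, so each is used; only Nate can be 8, hence Nate = 8.
Among the 7 still-open variables, 11 fits only Grace (and all 7 values in {9, 11, 12, 15, 16, 19, 22} must be used), so Grace = 11.
The 6 still-open variables together cover exactly {9, 12, 15, 16, 19, 22} — 6 values for 6 variables — and 22 appears only in Carol's list, so Carol = 22.
The 5 still-open variables draw from only 5 values {9, 12, 15, 16, 19}, so each is used; only Hank can be 12, hence Hank = 12.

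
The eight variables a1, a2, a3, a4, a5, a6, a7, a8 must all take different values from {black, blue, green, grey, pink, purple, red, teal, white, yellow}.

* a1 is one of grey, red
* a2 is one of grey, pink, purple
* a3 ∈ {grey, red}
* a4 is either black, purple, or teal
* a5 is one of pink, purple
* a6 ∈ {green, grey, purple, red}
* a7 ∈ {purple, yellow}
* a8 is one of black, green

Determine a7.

yellow

The 8 variables draw from only 8 values {black, green, grey, pink, purple, red, teal, yellow}, so each is used; only a4 can be teal, hence a4 = teal.
The 7 still-open variables together cover exactly {black, green, grey, pink, purple, red, yellow} — 7 values for 7 variables — and black appears only in a8's list, so a8 = black.
The 6 still-open variables together cover exactly {green, grey, pink, purple, red, yellow} — 6 values for 6 variables — and green appears only in a6's list, so a6 = green.
The 5 still-open variables together cover exactly {grey, pink, purple, red, yellow} — 5 values for 5 variables — and yellow appears only in a7's list, so a7 = yellow.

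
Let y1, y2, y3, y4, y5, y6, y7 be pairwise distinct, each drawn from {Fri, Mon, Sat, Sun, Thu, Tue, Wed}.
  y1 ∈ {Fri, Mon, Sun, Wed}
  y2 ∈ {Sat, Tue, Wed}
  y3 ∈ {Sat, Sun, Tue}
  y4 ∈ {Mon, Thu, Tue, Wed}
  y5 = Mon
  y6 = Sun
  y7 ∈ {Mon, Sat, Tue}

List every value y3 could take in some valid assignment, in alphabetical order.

y5 must be Mon (only option left). Strike Mon from y1, y4, y7.
That leaves y6 = Sun. Eliminate Sun elsewhere: y1, y3.
Among the 5 still-open variables, Fri fits only y1 (and all 5 values in {Fri, Sat, Thu, Tue, Wed} must be used), so y1 = Fri.
The 4 still-open variables draw from only 4 values {Sat, Thu, Tue, Wed}, so each is used; only y4 can be Thu, hence y4 = Thu.
Among the 3 still-open variables, Wed fits only y2 (and all 3 values in {Sat, Tue, Wed} must be used), so y2 = Wed.
No further eliminations apply; y3 can still be any of Sat, Tue.

Sat, Tue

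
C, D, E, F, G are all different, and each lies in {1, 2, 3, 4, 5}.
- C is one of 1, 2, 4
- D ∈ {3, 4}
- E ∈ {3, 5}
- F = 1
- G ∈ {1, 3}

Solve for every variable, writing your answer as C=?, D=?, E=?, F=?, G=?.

F's domain is down to {1}, so F = 1. Strike 1 from C, G.
G's domain is down to {3}, so G = 3. So D, E can't be 3.
D's domain is down to {4}, so D = 4. Remove 4 from C.
E has just one choice, so E = 5.
C's domain is down to {2}, so C = 2.

C=2, D=4, E=5, F=1, G=3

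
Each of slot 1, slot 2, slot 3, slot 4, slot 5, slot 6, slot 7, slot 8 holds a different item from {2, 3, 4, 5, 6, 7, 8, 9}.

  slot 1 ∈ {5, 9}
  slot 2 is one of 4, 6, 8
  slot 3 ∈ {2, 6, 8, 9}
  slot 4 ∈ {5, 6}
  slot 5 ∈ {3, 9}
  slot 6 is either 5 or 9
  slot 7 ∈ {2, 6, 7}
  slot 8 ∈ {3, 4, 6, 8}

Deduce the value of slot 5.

The 8 variables draw from only 8 values {2, 3, 4, 5, 6, 7, 8, 9}, so each is used; only slot 7 can be 7, hence slot 7 = 7.
The 7 still-open variables together cover exactly {2, 3, 4, 5, 6, 8, 9} — 7 values for 7 variables — and 2 appears only in slot 3's list, so slot 3 = 2.
The 2 variables slot 1 and slot 6 are confined to {5, 9}, which locks those values in; drop them from slot 4, slot 5.
So slot 5 = 3.

3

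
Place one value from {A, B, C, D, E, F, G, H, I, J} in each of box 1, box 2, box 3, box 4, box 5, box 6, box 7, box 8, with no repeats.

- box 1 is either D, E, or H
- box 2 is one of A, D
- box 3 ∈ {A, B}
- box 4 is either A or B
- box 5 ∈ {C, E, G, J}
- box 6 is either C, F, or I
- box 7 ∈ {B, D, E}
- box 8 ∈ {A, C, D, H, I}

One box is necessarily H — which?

box 1

box 3 and box 4 share exactly the 2 values {A, B}; by pigeonhole those values go to them, so strike A, B from box 2, box 7, box 8.
box 2 must be D (only option left). Remove D from box 1, box 7, box 8.
box 7 has just one choice, so box 7 = E. Strike E from box 1, box 5.
So H goes to box 1.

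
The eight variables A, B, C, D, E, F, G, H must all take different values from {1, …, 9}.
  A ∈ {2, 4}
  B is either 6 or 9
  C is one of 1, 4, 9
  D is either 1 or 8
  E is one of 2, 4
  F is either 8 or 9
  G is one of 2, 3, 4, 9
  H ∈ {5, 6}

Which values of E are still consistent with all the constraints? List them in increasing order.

2, 4

The 8 variables together cover exactly {1, 2, 3, 4, 5, 6, 8, 9} — 8 values for 8 variables — and 3 appears only in G's list, so G = 3.
The 7 still-open variables together cover exactly {1, 2, 4, 5, 6, 8, 9} — 7 values for 7 variables — and 5 appears only in H's list, so H = 5.
Among the 6 still-open variables, 6 fits only B (and all 6 values in {1, 2, 4, 6, 8, 9} must be used), so B = 6.
A and E share exactly the 2 values {2, 4}; by pigeonhole those values go to them, so strike 2, 4 from C.
No further eliminations apply; E can still be any of 2, 4.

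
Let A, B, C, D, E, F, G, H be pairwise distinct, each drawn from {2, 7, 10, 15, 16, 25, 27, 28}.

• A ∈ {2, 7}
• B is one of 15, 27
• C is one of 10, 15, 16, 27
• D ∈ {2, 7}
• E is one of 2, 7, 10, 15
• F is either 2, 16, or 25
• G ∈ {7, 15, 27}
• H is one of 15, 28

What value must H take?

The 8 variables together cover exactly {2, 7, 10, 15, 16, 25, 27, 28} — 8 values for 8 variables — and 25 appears only in F's list, so F = 25.
Among the 7 still-open variables, 16 fits only C (and all 7 values in {2, 7, 10, 15, 16, 27, 28} must be used), so C = 16.
The 6 still-open variables draw from only 6 values {2, 7, 10, 15, 27, 28}, so each is used; only E can be 10, hence E = 10.
The 5 still-open variables draw from only 5 values {2, 7, 15, 27, 28}, so each is used; only H can be 28, hence H = 28.

28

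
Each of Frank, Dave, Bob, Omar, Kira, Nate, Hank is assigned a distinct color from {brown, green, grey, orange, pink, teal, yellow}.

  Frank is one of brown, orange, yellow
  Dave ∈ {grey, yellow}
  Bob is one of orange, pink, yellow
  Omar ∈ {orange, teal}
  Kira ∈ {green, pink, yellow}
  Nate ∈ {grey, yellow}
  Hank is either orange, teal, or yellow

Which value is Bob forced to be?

pink

Among the 7 variables, brown fits only Frank (and all 7 values in {brown, green, grey, orange, pink, teal, yellow} must be used), so Frank = brown.
Among the 6 still-open variables, green fits only Kira (and all 6 values in {green, grey, orange, pink, teal, yellow} must be used), so Kira = green.
Among the 5 still-open variables, pink fits only Bob (and all 5 values in {grey, orange, pink, teal, yellow} must be used), so Bob = pink.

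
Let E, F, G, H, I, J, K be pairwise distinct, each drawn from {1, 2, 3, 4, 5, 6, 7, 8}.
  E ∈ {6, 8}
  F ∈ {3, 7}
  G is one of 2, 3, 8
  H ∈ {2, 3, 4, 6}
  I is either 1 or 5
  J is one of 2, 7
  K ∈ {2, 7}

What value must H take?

J and K between them cover only {2, 7} — a naked pair. Remove those values from F, G, H.
F has just one choice, so F = 3. Remove 3 from G, H.
G's domain is down to {8}, so G = 8. Strike 8 from E.
E's domain is down to {6}, so E = 6. Strike 6 from H.
So H = 4.

4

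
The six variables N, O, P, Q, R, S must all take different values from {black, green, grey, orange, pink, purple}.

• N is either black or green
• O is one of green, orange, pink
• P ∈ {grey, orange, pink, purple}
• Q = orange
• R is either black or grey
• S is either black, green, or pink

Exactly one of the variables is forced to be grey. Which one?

R

Q has just one choice, so Q = orange. Strike orange from O, P.
The 5 still-open variables together cover exactly {black, green, grey, pink, purple} — 5 values for 5 variables — and purple appears only in P's list, so P = purple.
The 4 still-open variables draw from only 4 values {black, green, grey, pink}, so each is used; only R can be grey, hence R = grey.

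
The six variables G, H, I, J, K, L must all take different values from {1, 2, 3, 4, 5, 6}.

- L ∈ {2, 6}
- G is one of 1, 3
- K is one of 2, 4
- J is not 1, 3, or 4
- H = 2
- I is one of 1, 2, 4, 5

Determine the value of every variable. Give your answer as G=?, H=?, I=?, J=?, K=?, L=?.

G=3, H=2, I=1, J=5, K=4, L=6

H must be 2 (only option left). Strike 2 from I, J, K, L.
K has just one choice, so K = 4. So I can't be 4.
L has just one choice, so L = 6. Strike 6 from J.
J has just one choice, so J = 5. So I can't be 5.
That leaves I = 1. Eliminate 1 elsewhere: G.
G's domain is down to {3}, so G = 3.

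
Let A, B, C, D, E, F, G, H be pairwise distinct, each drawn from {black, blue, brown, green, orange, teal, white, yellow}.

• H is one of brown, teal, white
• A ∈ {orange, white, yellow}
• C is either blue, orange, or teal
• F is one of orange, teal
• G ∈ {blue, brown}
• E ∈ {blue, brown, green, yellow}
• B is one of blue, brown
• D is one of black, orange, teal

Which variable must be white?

Among the 8 variables, black fits only D (and all 8 values in {black, blue, brown, green, orange, teal, white, yellow} must be used), so D = black.
Among the 7 still-open variables, green fits only E (and all 7 values in {blue, brown, green, orange, teal, white, yellow} must be used), so E = green.
The 6 still-open variables together cover exactly {blue, brown, orange, teal, white, yellow} — 6 values for 6 variables — and yellow appears only in A's list, so A = yellow.
The 5 still-open variables together cover exactly {blue, brown, orange, teal, white} — 5 values for 5 variables — and white appears only in H's list, so H = white.

H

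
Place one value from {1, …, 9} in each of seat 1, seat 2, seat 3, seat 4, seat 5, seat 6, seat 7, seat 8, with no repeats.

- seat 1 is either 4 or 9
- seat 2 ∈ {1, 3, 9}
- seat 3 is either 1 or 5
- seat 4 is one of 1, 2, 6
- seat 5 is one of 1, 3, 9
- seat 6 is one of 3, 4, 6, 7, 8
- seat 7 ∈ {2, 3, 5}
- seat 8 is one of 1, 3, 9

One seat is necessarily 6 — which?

The 3 variables seat 2, seat 5, seat 8 are confined to {1, 3, 9}, which locks those values in; drop them from seat 1, seat 3, seat 4, seat 6, seat 7.
seat 1 must be 4 (only option left). Strike 4 from seat 6.
seat 3 has just one choice, so seat 3 = 5. Eliminate 5 elsewhere: seat 7.
seat 7 must be 2 (only option left). So seat 4 can't be 2.
So 6 goes to seat 4.

seat 4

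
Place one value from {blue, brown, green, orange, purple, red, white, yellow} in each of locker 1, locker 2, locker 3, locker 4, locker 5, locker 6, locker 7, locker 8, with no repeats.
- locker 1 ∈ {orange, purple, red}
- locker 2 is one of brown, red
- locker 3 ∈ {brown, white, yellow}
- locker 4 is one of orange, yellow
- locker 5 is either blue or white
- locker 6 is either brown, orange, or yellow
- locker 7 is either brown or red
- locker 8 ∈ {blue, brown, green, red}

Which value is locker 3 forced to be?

white

Among the 8 variables, green fits only locker 8 (and all 8 values in {blue, brown, green, orange, purple, red, white, yellow} must be used), so locker 8 = green.
Among the 7 still-open variables, blue fits only locker 5 (and all 7 values in {blue, brown, orange, purple, red, white, yellow} must be used), so locker 5 = blue.
Among the 6 still-open variables, purple fits only locker 1 (and all 6 values in {brown, orange, purple, red, white, yellow} must be used), so locker 1 = purple.
The 5 still-open variables draw from only 5 values {brown, orange, red, white, yellow}, so each is used; only locker 3 can be white, hence locker 3 = white.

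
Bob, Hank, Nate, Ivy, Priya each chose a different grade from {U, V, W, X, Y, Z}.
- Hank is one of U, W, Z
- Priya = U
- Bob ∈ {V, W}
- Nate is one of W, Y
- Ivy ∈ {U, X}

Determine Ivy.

X

Priya's domain is down to {U}, so Priya = U. Eliminate U elsewhere: Hank, Ivy.
So Ivy = X.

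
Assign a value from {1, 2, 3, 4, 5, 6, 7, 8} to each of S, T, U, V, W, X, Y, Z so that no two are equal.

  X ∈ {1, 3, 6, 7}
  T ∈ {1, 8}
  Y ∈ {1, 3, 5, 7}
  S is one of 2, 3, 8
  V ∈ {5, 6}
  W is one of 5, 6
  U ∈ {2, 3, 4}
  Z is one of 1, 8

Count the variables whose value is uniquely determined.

The 8 variables together cover exactly {1, 2, 3, 4, 5, 6, 7, 8} — 8 values for 8 variables — and 4 appears only in U's list, so U = 4.
The 7 still-open variables draw from only 7 values {1, 2, 3, 5, 6, 7, 8}, so each is used; only S can be 2, hence S = 2.
T and Z between them cover only {1, 8} — a naked pair. Remove those values from X, Y.
The 2 variables V and W are confined to {5, 6}, which locks those values in; drop them from X, Y.
Determined: S=2, U=4. The other variables each still have more than one consistent value. That makes 2.

2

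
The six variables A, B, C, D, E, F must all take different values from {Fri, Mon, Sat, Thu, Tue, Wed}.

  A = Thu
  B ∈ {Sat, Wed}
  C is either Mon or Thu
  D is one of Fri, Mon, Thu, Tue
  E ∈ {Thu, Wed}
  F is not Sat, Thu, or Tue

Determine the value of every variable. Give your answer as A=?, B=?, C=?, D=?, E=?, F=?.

A must be Thu (only option left). Strike Thu from C, D, E.
C must be Mon (only option left). Eliminate Mon elsewhere: D, F.
E has just one choice, so E = Wed. Eliminate Wed elsewhere: B, F.
F has just one choice, so F = Fri. Strike Fri from D.
B must be Sat (only option left).
That leaves D = Tue.

A=Thu, B=Sat, C=Mon, D=Tue, E=Wed, F=Fri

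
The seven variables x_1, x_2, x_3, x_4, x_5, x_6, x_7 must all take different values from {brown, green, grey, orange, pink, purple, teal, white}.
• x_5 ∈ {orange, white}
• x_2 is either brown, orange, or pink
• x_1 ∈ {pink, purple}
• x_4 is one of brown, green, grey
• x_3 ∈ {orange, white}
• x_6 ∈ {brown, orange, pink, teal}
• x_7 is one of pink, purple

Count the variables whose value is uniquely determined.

x_1 and x_7 between them cover only {pink, purple} — a naked pair. Remove those values from x_2, x_6.
x_3 and x_5 share exactly the 2 values {orange, white}; by pigeonhole those values go to them, so strike orange, white from x_2, x_6.
x_2 has just one choice, so x_2 = brown. Remove brown from x_4, x_6.
x_6's domain is down to {teal}, so x_6 = teal.
Determined: x_2=brown, x_6=teal. The other variables each still have more than one consistent value. That makes 2.

2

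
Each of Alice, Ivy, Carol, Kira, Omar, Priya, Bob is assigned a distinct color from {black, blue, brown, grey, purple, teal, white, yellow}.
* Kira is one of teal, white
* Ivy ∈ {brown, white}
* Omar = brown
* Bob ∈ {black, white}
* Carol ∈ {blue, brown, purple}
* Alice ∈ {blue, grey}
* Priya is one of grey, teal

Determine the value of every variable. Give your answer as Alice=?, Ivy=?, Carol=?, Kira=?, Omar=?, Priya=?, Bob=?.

Alice=blue, Ivy=white, Carol=purple, Kira=teal, Omar=brown, Priya=grey, Bob=black

Omar's domain is down to {brown}, so Omar = brown. Remove brown from Ivy, Carol.
Ivy must be white (only option left). Eliminate white elsewhere: Kira, Bob.
Kira has just one choice, so Kira = teal. Remove teal from Priya.
Priya must be grey (only option left). Eliminate grey elsewhere: Alice.
Bob must be black (only option left).
Alice has just one choice, so Alice = blue. So Carol can't be blue.
That leaves Carol = purple.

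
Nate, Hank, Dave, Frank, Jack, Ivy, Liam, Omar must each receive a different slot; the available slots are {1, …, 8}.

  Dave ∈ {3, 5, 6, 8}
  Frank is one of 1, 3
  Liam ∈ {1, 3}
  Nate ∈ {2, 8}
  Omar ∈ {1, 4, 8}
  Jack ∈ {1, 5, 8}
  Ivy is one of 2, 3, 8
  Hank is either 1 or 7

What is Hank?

7

Among the 8 variables, 4 fits only Omar (and all 8 values in {1, 2, 3, 4, 5, 6, 7, 8} must be used), so Omar = 4.
The 7 still-open variables draw from only 7 values {1, 2, 3, 5, 6, 7, 8}, so each is used; only Dave can be 6, hence Dave = 6.
The 6 still-open variables together cover exactly {1, 2, 3, 5, 7, 8} — 6 values for 6 variables — and 5 appears only in Jack's list, so Jack = 5.
The 5 still-open variables together cover exactly {1, 2, 3, 7, 8} — 5 values for 5 variables — and 7 appears only in Hank's list, so Hank = 7.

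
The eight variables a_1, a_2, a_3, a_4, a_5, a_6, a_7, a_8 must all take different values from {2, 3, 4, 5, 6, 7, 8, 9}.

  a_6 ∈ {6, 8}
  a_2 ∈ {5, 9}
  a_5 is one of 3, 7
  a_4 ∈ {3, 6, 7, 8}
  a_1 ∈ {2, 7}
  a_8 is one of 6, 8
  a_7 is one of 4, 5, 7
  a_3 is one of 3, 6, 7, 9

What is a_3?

9

Among the 8 variables, 2 fits only a_1 (and all 8 values in {2, 3, 4, 5, 6, 7, 8, 9} must be used), so a_1 = 2.
The 7 still-open variables together cover exactly {3, 4, 5, 6, 7, 8, 9} — 7 values for 7 variables — and 4 appears only in a_7's list, so a_7 = 4.
The 6 still-open variables together cover exactly {3, 5, 6, 7, 8, 9} — 6 values for 6 variables — and 5 appears only in a_2's list, so a_2 = 5.
Among the 5 still-open variables, 9 fits only a_3 (and all 5 values in {3, 6, 7, 8, 9} must be used), so a_3 = 9.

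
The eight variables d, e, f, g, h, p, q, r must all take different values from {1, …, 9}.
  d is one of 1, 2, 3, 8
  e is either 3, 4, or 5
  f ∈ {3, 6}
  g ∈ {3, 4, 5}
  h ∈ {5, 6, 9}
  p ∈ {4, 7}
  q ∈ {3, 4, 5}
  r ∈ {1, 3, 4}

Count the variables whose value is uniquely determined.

4

The 3 variables e, g, q are confined to {3, 4, 5}, which locks those values in; drop them from d, f, h, p, r.
f's domain is down to {6}, so f = 6. Strike 6 from h.
That leaves h = 9.
p has just one choice, so p = 7.
r has just one choice, so r = 1. So d can't be 1.
Determined: f=6, h=9, p=7, r=1. The other variables each still have more than one consistent value. That makes 4.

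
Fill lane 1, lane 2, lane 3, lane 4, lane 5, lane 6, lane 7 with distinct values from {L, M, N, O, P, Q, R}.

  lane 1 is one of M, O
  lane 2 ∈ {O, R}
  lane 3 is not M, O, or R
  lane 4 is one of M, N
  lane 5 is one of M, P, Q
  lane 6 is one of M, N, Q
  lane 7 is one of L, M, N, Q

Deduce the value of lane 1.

O

The 7 variables draw from only 7 values {L, M, N, O, P, Q, R}, so each is used; only lane 2 can be R, hence lane 2 = R.
The 6 still-open variables together cover exactly {L, M, N, O, P, Q} — 6 values for 6 variables — and O appears only in lane 1's list, so lane 1 = O.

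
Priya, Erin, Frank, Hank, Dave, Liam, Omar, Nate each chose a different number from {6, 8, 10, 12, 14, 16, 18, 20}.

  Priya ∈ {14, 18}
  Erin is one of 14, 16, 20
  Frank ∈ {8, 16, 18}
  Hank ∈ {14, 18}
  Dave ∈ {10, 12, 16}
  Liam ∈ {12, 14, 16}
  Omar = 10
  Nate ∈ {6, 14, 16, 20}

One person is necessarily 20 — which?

Omar must be 10 (only option left). Eliminate 10 elsewhere: Dave.
Among the 7 still-open variables, 6 fits only Nate (and all 7 values in {6, 8, 12, 14, 16, 18, 20} must be used), so Nate = 6.
The 6 still-open variables draw from only 6 values {8, 12, 14, 16, 18, 20}, so each is used; only Frank can be 8, hence Frank = 8.
The 5 still-open variables draw from only 5 values {12, 14, 16, 18, 20}, so each is used; only Erin can be 20, hence Erin = 20.

Erin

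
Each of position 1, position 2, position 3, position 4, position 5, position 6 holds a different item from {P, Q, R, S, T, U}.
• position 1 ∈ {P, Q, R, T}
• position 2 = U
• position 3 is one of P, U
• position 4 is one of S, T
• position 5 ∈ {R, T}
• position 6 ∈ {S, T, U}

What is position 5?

position 2 has just one choice, so position 2 = U. Strike U from position 3, position 6.
That leaves position 3 = P. Strike P from position 1.
The 4 still-open variables draw from only 4 values {Q, R, S, T}, so each is used; only position 1 can be Q, hence position 1 = Q.
The 3 still-open variables together cover exactly {R, S, T} — 3 values for 3 variables — and R appears only in position 5's list, so position 5 = R.

R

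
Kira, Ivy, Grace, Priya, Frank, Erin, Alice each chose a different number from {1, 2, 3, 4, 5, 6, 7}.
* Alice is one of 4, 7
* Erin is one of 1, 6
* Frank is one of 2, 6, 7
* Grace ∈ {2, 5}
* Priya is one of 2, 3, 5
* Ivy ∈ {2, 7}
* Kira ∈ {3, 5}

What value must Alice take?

The 7 variables together cover exactly {1, 2, 3, 4, 5, 6, 7} — 7 values for 7 variables — and 1 appears only in Erin's list, so Erin = 1.
Among the 6 still-open variables, 4 fits only Alice (and all 6 values in {2, 3, 4, 5, 6, 7} must be used), so Alice = 4.

4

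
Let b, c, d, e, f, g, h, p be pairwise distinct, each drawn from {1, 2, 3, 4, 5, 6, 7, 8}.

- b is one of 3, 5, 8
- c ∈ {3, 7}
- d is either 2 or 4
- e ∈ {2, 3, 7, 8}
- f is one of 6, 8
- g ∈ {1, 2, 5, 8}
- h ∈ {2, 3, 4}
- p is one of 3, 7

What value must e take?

8

Among the 8 variables, 1 fits only g (and all 8 values in {1, 2, 3, 4, 5, 6, 7, 8} must be used), so g = 1.
The 7 still-open variables draw from only 7 values {2, 3, 4, 5, 6, 7, 8}, so each is used; only b can be 5, hence b = 5.
The 6 still-open variables together cover exactly {2, 3, 4, 6, 7, 8} — 6 values for 6 variables — and 6 appears only in f's list, so f = 6.
The 5 still-open variables draw from only 5 values {2, 3, 4, 7, 8}, so each is used; only e can be 8, hence e = 8.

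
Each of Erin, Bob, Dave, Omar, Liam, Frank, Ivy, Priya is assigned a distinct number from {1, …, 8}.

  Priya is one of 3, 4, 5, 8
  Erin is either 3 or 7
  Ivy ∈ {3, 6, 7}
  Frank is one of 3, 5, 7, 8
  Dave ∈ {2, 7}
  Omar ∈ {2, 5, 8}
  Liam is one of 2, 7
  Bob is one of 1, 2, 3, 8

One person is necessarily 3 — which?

Erin

Among the 8 variables, 1 fits only Bob (and all 8 values in {1, 2, 3, 4, 5, 6, 7, 8} must be used), so Bob = 1.
Among the 7 still-open variables, 4 fits only Priya (and all 7 values in {2, 3, 4, 5, 6, 7, 8} must be used), so Priya = 4.
The 6 still-open variables draw from only 6 values {2, 3, 5, 6, 7, 8}, so each is used; only Ivy can be 6, hence Ivy = 6.
Dave and Liam between them cover only {2, 7} — a naked pair. Remove those values from Erin, Omar, Frank.
So 3 goes to Erin.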